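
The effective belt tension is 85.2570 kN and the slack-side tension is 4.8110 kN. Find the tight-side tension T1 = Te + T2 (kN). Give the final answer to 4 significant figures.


T1 = Te + T2 = 85.2570 + 4.8110
T1 = 90.07 kN


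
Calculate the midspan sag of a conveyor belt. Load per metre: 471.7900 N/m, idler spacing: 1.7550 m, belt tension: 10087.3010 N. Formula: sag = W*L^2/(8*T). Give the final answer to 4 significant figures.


sag = 471.7900 * 1.7550^2 / (8 * 10087.3010)
sag = 0.01801 m


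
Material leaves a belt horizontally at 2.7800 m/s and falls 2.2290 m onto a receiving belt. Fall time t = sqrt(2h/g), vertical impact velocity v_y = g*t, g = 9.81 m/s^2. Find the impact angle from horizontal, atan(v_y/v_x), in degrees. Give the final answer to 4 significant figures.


t = sqrt(2*2.2290/9.81) = 0.674117 s
v_y = 9.81 * 0.674117 = 6.61309 m/s
angle = atan(6.61309 / 2.7800) = 67.20 deg


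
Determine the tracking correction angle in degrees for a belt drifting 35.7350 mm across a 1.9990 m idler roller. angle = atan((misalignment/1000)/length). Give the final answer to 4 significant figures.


misalign_m = 35.7350 / 1000 = 0.035735 m
angle = atan(0.035735 / 1.9990)
angle = 1.024 deg


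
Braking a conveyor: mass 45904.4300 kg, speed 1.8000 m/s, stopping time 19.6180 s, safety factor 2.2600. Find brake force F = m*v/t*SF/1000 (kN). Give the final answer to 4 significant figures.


F = 45904.4300 * 1.8000 / 19.6180 * 2.2600 / 1000
F = 9.519 kN


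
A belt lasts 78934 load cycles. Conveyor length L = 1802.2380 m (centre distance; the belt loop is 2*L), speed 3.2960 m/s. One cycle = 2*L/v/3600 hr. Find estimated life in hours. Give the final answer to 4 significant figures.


cycle_time = 2 * 1802.2380 / 3.2960 / 3600 = 0.303775 hr
life = 78934 * 0.303775 = 23980 hours


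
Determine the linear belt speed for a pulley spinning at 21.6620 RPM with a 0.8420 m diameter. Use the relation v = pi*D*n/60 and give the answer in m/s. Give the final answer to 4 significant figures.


v = pi * 0.8420 * 21.6620 / 60
v = 0.9550 m/s


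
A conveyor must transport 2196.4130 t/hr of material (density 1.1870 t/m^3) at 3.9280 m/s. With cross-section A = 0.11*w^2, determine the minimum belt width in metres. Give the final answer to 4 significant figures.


A_req = 2196.4130 / (3.9280 * 1.1870 * 3600) = 0.130855 m^2
w = sqrt(0.130855 / 0.11)
w = 1.091 m


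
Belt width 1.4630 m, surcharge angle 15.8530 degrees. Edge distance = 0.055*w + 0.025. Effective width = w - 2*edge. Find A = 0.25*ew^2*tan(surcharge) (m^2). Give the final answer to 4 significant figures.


edge = 0.055*1.4630 + 0.025 = 0.105465 m
ew = 1.4630 - 2*0.105465 = 1.25207 m
A = 0.25 * 1.25207^2 * tan(15.8530 deg)
A = 0.1113 m^2


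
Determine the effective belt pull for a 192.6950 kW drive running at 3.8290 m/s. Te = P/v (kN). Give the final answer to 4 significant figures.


Te = P / v = 192.6950 / 3.8290
Te = 50.33 kN


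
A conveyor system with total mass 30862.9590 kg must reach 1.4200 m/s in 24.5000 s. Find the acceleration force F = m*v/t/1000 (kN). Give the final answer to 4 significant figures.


F = 30862.9590 * 1.4200 / 24.5000 / 1000
F = 1.789 kN


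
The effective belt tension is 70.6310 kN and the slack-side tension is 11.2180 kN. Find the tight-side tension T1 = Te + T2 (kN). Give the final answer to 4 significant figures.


T1 = Te + T2 = 70.6310 + 11.2180
T1 = 81.85 kN


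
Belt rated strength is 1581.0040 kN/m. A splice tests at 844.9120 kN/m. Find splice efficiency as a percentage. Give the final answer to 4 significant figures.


Eff = 844.9120 / 1581.0040 * 100
Eff = 53.44 %


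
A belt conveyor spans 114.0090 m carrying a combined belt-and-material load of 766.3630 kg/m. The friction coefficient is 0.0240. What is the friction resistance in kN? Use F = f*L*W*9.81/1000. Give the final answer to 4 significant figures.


F = 0.0240 * 114.0090 * 766.3630 * 9.81 / 1000
F = 20.57 kN


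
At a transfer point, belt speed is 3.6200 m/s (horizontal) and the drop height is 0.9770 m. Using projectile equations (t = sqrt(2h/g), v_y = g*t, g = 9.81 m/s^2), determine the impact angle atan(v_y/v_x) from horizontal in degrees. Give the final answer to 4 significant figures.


t = sqrt(2*0.9770/9.81) = 0.446301 s
v_y = 9.81 * 0.446301 = 4.37821 m/s
angle = atan(4.37821 / 3.6200) = 50.42 deg


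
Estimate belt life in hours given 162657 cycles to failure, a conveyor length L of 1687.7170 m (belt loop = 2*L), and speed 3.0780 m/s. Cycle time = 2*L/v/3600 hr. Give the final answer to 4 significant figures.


cycle_time = 2 * 1687.7170 / 3.0780 / 3600 = 0.30462 hr
life = 162657 * 0.30462 = 49550 hours


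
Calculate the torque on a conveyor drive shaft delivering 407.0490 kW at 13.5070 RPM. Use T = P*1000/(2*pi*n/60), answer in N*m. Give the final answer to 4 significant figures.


omega = 2*pi*13.5070/60 = 1.41445 rad/s
T = 407.0490*1000 / 1.41445
T = 287800 N*m


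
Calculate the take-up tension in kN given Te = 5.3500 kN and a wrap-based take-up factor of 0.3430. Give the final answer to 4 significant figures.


T_tu = 5.3500 * 0.3430
T_tu = 1.835 kN


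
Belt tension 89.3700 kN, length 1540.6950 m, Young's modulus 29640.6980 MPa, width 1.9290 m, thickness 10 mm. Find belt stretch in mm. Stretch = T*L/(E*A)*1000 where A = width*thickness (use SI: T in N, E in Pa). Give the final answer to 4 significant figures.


A = 1.9290 * 0.01 = 0.01929 m^2
Stretch = 89.3700*1000 * 1540.6950 / (29640.6980e6 * 0.01929) * 1000
Stretch = 240.8 mm


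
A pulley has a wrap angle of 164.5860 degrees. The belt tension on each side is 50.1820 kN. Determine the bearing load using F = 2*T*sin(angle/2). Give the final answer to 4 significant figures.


F = 2 * 50.1820 * sin(164.5860/2 deg)
F = 99.46 kN


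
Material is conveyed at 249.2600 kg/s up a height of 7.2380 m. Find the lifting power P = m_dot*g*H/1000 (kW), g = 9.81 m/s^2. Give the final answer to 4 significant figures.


P = 249.2600 * 9.81 * 7.2380 / 1000
P = 17.70 kW


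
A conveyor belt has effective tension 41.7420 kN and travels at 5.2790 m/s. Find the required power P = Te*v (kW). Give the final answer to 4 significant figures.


P = Te * v = 41.7420 * 5.2790
P = 220.4 kW


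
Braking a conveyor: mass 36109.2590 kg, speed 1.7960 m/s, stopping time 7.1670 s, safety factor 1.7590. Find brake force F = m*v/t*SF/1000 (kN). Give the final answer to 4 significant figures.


F = 36109.2590 * 1.7960 / 7.1670 * 1.7590 / 1000
F = 15.92 kN


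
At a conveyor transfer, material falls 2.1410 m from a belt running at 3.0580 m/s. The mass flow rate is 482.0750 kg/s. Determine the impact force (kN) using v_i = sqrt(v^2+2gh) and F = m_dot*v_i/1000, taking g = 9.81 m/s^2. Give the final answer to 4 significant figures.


v_i = sqrt(3.0580^2 + 2*9.81*2.1410) = 7.16643 m/s
F = 482.0750 * 7.16643 / 1000
F = 3.455 kN


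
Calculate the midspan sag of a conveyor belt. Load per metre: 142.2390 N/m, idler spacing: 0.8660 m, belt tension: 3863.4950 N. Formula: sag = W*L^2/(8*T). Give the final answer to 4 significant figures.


sag = 142.2390 * 0.8660^2 / (8 * 3863.4950)
sag = 0.003451 m


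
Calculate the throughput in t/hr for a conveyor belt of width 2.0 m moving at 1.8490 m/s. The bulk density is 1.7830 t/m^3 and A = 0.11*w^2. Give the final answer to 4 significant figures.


A = 0.11 * 2.0^2 = 0.44 m^2
C = 0.44 * 1.8490 * 1.7830 * 3600
C = 5222 t/hr


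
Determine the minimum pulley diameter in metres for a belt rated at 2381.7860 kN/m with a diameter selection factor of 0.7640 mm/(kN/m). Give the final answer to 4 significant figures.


D = 2381.7860 * 0.7640 / 1000
D = 1.820 m


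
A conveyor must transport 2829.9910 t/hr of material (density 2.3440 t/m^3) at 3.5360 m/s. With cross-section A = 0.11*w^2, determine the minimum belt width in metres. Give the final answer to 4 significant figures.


A_req = 2829.9910 / (3.5360 * 2.3440 * 3600) = 0.0948446 m^2
w = sqrt(0.0948446 / 0.11)
w = 0.9286 m


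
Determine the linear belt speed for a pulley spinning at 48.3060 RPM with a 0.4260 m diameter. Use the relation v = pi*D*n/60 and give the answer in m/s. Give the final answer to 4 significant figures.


v = pi * 0.4260 * 48.3060 / 60
v = 1.077 m/s


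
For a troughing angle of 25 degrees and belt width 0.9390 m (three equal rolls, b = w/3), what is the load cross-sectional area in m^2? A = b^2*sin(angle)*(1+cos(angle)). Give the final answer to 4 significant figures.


b = 0.9390/3 = 0.313 m
A = 0.313^2 * sin(25 deg) * (1 + cos(25 deg))
A = 0.07893 m^2


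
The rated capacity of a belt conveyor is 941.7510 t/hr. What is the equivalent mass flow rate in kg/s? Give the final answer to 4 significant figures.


m_dot = 941.7510 * 1000 / 3600
m_dot = 261.6 kg/s


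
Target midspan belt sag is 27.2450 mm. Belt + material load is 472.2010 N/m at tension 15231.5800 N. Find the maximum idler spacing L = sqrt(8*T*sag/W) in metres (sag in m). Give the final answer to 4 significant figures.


sag = 27.2450/1000 = 0.027245 m
L = sqrt(8 * 15231.5800 * 0.027245 / 472.2010)
L = 2.652 m


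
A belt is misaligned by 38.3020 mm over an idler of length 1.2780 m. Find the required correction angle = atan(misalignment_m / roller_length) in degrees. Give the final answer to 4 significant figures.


misalign_m = 38.3020 / 1000 = 0.038302 m
angle = atan(0.038302 / 1.2780)
angle = 1.717 deg


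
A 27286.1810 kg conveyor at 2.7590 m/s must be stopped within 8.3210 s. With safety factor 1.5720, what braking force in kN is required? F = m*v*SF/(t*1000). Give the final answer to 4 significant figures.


F = 27286.1810 * 2.7590 / 8.3210 * 1.5720 / 1000
F = 14.22 kN


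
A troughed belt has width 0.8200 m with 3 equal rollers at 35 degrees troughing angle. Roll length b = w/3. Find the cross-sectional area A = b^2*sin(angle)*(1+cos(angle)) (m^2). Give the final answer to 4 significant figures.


b = 0.8200/3 = 0.273333 m
A = 0.273333^2 * sin(35 deg) * (1 + cos(35 deg))
A = 0.07796 m^2


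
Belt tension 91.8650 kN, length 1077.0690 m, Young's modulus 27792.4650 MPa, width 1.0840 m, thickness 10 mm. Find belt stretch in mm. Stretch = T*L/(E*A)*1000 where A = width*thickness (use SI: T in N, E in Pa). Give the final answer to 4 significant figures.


A = 1.0840 * 0.01 = 0.01084 m^2
Stretch = 91.8650*1000 * 1077.0690 / (27792.4650e6 * 0.01084) * 1000
Stretch = 328.4 mm


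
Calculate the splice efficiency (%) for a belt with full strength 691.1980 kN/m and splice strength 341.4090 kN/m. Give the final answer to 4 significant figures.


Eff = 341.4090 / 691.1980 * 100
Eff = 49.39 %


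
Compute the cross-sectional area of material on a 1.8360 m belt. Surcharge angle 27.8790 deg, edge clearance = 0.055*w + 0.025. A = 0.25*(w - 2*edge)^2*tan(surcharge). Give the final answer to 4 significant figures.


edge = 0.055*1.8360 + 0.025 = 0.12598 m
ew = 1.8360 - 2*0.12598 = 1.58404 m
A = 0.25 * 1.58404^2 * tan(27.8790 deg)
A = 0.3318 m^2


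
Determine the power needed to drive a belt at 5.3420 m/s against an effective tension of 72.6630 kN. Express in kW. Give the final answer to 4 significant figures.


P = Te * v = 72.6630 * 5.3420
P = 388.2 kW


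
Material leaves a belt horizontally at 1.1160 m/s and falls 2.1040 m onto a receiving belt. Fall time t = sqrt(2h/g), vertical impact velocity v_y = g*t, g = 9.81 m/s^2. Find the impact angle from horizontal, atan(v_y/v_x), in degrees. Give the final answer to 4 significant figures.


t = sqrt(2*2.1040/9.81) = 0.654943 s
v_y = 9.81 * 0.654943 = 6.42499 m/s
angle = atan(6.42499 / 1.1160) = 80.15 deg


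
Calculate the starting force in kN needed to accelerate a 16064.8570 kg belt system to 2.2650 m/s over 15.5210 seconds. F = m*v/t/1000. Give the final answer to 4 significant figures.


F = 16064.8570 * 2.2650 / 15.5210 / 1000
F = 2.344 kN


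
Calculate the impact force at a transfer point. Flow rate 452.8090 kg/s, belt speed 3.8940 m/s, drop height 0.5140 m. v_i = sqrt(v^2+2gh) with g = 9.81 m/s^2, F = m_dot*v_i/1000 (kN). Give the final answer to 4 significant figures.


v_i = sqrt(3.8940^2 + 2*9.81*0.5140) = 5.02473 m/s
F = 452.8090 * 5.02473 / 1000
F = 2.275 kN


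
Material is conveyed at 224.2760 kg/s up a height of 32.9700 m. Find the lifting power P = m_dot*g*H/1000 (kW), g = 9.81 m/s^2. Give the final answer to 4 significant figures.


P = 224.2760 * 9.81 * 32.9700 / 1000
P = 72.54 kW


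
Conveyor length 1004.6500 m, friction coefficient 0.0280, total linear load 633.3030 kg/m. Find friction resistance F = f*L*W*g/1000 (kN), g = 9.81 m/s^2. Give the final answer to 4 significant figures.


F = 0.0280 * 1004.6500 * 633.3030 * 9.81 / 1000
F = 174.8 kN


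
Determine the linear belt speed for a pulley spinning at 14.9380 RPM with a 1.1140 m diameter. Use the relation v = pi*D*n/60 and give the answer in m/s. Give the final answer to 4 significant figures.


v = pi * 1.1140 * 14.9380 / 60
v = 0.8713 m/s


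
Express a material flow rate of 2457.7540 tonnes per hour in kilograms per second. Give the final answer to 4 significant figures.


m_dot = 2457.7540 * 1000 / 3600
m_dot = 682.7 kg/s


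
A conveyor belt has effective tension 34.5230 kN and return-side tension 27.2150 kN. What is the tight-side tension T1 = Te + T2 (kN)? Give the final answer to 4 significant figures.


T1 = Te + T2 = 34.5230 + 27.2150
T1 = 61.74 kN


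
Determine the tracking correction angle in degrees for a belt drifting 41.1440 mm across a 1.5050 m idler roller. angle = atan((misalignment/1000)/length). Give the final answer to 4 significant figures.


misalign_m = 41.1440 / 1000 = 0.041144 m
angle = atan(0.041144 / 1.5050)
angle = 1.566 deg


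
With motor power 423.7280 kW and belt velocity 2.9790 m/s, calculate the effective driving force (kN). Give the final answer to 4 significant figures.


Te = P / v = 423.7280 / 2.9790
Te = 142.2 kN


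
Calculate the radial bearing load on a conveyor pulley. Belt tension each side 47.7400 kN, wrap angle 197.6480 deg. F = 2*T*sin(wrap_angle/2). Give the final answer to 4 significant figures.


F = 2 * 47.7400 * sin(197.6480/2 deg)
F = 94.35 kN


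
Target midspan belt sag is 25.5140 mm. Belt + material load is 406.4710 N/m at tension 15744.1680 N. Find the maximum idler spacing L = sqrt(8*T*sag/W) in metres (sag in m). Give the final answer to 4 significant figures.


sag = 25.5140/1000 = 0.025514 m
L = sqrt(8 * 15744.1680 * 0.025514 / 406.4710)
L = 2.812 m


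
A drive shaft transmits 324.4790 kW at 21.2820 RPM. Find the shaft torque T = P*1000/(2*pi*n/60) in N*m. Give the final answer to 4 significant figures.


omega = 2*pi*21.2820/60 = 2.22865 rad/s
T = 324.4790*1000 / 2.22865
T = 145600 N*m


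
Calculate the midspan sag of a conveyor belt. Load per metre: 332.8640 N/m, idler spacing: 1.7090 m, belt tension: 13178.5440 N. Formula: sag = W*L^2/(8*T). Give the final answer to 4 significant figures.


sag = 332.8640 * 1.7090^2 / (8 * 13178.5440)
sag = 0.009221 m


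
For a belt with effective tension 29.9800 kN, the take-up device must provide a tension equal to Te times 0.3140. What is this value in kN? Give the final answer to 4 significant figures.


T_tu = 29.9800 * 0.3140
T_tu = 9.414 kN


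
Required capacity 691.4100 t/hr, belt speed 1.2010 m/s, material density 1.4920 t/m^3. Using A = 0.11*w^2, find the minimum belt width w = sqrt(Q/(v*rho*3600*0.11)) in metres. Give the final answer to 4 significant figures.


A_req = 691.4100 / (1.2010 * 1.4920 * 3600) = 0.107182 m^2
w = sqrt(0.107182 / 0.11)
w = 0.9871 m


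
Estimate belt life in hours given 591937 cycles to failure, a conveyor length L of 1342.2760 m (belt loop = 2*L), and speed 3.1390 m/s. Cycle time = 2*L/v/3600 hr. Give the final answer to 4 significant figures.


cycle_time = 2 * 1342.2760 / 3.1390 / 3600 = 0.237563 hr
life = 591937 * 0.237563 = 140600 hours


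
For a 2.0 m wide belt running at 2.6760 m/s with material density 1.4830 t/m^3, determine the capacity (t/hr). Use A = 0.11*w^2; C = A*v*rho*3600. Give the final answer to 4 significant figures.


A = 0.11 * 2.0^2 = 0.44 m^2
C = 0.44 * 2.6760 * 1.4830 * 3600
C = 6286 t/hr


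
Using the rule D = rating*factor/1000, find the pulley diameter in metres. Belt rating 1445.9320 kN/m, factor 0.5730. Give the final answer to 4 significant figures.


D = 1445.9320 * 0.5730 / 1000
D = 0.8285 m


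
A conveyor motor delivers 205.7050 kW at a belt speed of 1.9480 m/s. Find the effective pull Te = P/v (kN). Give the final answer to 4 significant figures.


Te = P / v = 205.7050 / 1.9480
Te = 105.6 kN


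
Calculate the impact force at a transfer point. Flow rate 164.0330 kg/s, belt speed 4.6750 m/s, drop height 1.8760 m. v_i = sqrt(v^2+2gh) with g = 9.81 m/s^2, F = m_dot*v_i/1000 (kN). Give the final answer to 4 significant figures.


v_i = sqrt(4.6750^2 + 2*9.81*1.8760) = 7.65916 m/s
F = 164.0330 * 7.65916 / 1000
F = 1.256 kN


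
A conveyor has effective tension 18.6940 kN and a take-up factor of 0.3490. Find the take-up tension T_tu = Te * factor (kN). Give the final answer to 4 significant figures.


T_tu = 18.6940 * 0.3490
T_tu = 6.524 kN


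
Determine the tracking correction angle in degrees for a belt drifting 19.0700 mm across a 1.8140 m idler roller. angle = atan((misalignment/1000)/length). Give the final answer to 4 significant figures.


misalign_m = 19.0700 / 1000 = 0.019070 m
angle = atan(0.019070 / 1.8140)
angle = 0.6023 deg


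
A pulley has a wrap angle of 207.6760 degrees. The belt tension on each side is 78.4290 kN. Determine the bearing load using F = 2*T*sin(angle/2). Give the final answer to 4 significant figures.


F = 2 * 78.4290 * sin(207.6760/2 deg)
F = 152.3 kN


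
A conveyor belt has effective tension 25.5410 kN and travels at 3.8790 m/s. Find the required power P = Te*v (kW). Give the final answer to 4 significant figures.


P = Te * v = 25.5410 * 3.8790
P = 99.07 kW


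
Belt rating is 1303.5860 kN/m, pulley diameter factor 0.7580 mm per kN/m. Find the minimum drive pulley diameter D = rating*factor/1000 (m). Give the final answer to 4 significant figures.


D = 1303.5860 * 0.7580 / 1000
D = 0.9881 m


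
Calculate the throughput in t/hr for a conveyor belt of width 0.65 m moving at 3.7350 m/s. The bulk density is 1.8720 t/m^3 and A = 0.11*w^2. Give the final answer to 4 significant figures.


A = 0.11 * 0.65^2 = 0.046475 m^2
C = 0.046475 * 3.7350 * 1.8720 * 3600
C = 1170 t/hr


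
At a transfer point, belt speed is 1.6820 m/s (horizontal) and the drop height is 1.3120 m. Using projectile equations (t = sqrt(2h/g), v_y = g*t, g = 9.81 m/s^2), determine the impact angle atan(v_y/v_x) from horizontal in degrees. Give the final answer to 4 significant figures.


t = sqrt(2*1.3120/9.81) = 0.517187 s
v_y = 9.81 * 0.517187 = 5.0736 m/s
angle = atan(5.0736 / 1.6820) = 71.66 deg


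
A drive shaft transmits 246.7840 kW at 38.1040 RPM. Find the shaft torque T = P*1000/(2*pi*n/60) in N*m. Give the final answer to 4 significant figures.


omega = 2*pi*38.1040/60 = 3.99024 rad/s
T = 246.7840*1000 / 3.99024
T = 61850 N*m


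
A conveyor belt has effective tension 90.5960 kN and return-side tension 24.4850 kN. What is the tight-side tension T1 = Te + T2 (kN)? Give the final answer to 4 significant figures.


T1 = Te + T2 = 90.5960 + 24.4850
T1 = 115.1 kN


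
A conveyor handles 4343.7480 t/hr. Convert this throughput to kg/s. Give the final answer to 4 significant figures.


m_dot = 4343.7480 * 1000 / 3600
m_dot = 1207 kg/s


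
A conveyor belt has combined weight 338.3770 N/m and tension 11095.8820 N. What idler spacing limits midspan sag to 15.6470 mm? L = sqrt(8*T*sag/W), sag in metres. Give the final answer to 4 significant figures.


sag = 15.6470/1000 = 0.015647 m
L = sqrt(8 * 11095.8820 * 0.015647 / 338.3770)
L = 2.026 m


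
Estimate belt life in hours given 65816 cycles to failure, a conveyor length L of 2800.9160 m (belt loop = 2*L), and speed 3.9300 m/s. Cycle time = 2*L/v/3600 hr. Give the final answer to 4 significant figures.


cycle_time = 2 * 2800.9160 / 3.9300 / 3600 = 0.395945 hr
life = 65816 * 0.395945 = 26060 hours


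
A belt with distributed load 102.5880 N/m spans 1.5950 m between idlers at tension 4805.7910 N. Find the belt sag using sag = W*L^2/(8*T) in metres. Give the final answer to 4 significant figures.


sag = 102.5880 * 1.5950^2 / (8 * 4805.7910)
sag = 0.006788 m


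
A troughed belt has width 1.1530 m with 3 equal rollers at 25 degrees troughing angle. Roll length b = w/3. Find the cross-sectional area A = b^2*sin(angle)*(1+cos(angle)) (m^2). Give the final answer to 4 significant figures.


b = 1.1530/3 = 0.384333 m
A = 0.384333^2 * sin(25 deg) * (1 + cos(25 deg))
A = 0.1190 m^2


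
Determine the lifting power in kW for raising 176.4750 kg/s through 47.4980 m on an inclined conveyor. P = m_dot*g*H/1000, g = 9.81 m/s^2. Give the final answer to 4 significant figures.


P = 176.4750 * 9.81 * 47.4980 / 1000
P = 82.23 kW


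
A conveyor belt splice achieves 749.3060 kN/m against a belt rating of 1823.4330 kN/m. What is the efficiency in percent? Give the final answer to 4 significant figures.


Eff = 749.3060 / 1823.4330 * 100
Eff = 41.09 %


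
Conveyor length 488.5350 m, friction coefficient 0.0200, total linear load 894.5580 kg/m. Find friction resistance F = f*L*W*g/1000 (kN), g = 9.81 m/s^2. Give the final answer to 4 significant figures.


F = 0.0200 * 488.5350 * 894.5580 * 9.81 / 1000
F = 85.74 kN


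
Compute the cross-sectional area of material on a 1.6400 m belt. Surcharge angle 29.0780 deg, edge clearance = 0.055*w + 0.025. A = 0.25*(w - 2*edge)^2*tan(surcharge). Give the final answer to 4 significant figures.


edge = 0.055*1.6400 + 0.025 = 0.1152 m
ew = 1.6400 - 2*0.1152 = 1.4096 m
A = 0.25 * 1.4096^2 * tan(29.0780 deg)
A = 0.2762 m^2


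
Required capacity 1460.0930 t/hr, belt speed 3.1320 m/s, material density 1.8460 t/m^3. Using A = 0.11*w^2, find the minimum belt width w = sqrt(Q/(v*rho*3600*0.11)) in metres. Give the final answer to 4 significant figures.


A_req = 1460.0930 / (3.1320 * 1.8460 * 3600) = 0.0701495 m^2
w = sqrt(0.0701495 / 0.11)
w = 0.7986 m


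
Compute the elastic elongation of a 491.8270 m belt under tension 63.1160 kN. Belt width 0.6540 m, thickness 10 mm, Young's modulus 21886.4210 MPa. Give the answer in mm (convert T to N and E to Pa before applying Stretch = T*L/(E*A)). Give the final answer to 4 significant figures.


A = 0.6540 * 0.01 = 0.00654 m^2
Stretch = 63.1160*1000 * 491.8270 / (21886.4210e6 * 0.00654) * 1000
Stretch = 216.9 mm


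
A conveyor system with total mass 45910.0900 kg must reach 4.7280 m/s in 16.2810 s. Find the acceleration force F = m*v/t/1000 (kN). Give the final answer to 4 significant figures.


F = 45910.0900 * 4.7280 / 16.2810 / 1000
F = 13.33 kN


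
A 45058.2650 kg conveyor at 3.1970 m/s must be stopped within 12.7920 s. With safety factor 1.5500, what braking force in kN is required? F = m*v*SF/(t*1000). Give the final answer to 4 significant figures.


F = 45058.2650 * 3.1970 / 12.7920 * 1.5500 / 1000
F = 17.45 kN


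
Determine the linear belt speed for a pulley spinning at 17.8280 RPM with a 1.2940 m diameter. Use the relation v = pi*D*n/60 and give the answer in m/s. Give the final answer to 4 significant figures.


v = pi * 1.2940 * 17.8280 / 60
v = 1.208 m/s


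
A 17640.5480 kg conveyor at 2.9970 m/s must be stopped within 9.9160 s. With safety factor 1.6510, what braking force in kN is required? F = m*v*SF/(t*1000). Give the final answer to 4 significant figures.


F = 17640.5480 * 2.9970 / 9.9160 * 1.6510 / 1000
F = 8.803 kN


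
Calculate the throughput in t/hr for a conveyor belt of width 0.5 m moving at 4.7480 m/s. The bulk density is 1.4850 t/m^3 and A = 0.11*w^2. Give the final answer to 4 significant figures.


A = 0.11 * 0.5^2 = 0.0275 m^2
C = 0.0275 * 4.7480 * 1.4850 * 3600
C = 698.0 t/hr


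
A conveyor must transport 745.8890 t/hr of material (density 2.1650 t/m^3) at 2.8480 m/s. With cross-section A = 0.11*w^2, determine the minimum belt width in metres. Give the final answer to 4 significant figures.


A_req = 745.8890 / (2.8480 * 2.1650 * 3600) = 0.0336027 m^2
w = sqrt(0.0336027 / 0.11)
w = 0.5527 m


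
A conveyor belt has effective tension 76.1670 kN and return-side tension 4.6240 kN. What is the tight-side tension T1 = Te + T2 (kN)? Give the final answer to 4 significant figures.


T1 = Te + T2 = 76.1670 + 4.6240
T1 = 80.79 kN


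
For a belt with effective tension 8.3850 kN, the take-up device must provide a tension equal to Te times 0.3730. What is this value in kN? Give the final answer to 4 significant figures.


T_tu = 8.3850 * 0.3730
T_tu = 3.128 kN


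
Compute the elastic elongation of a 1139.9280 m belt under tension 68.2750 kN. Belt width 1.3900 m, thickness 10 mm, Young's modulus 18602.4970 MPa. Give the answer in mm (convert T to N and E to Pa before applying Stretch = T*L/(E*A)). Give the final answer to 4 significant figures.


A = 1.3900 * 0.01 = 0.01390 m^2
Stretch = 68.2750*1000 * 1139.9280 / (18602.4970e6 * 0.01390) * 1000
Stretch = 301.0 mm


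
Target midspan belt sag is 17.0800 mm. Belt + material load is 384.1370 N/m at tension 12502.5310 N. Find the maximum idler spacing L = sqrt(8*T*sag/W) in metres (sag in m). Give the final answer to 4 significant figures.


sag = 17.0800/1000 = 0.017080 m
L = sqrt(8 * 12502.5310 * 0.017080 / 384.1370)
L = 2.109 m


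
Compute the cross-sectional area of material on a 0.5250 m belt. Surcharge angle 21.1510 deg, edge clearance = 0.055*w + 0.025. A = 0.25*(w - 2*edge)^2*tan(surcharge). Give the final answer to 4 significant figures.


edge = 0.055*0.5250 + 0.025 = 0.053875 m
ew = 0.5250 - 2*0.053875 = 0.41725 m
A = 0.25 * 0.41725^2 * tan(21.1510 deg)
A = 0.01684 m^2


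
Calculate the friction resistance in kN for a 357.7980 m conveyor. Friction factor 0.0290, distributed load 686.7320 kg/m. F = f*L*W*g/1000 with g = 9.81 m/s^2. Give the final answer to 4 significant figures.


F = 0.0290 * 357.7980 * 686.7320 * 9.81 / 1000
F = 69.90 kN


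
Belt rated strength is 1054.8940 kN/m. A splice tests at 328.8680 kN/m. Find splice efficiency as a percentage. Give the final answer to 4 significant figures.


Eff = 328.8680 / 1054.8940 * 100
Eff = 31.18 %


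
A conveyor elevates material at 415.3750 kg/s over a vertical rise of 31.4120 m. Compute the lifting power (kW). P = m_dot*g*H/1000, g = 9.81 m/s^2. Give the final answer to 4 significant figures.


P = 415.3750 * 9.81 * 31.4120 / 1000
P = 128.0 kW


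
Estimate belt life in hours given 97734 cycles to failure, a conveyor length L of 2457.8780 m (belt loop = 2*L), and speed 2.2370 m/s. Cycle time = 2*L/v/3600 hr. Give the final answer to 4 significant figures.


cycle_time = 2 * 2457.8780 / 2.2370 / 3600 = 0.61041 hr
life = 97734 * 0.61041 = 59660 hours


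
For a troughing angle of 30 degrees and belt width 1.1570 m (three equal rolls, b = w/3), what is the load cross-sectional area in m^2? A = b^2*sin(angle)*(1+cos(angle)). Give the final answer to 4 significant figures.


b = 1.1570/3 = 0.385667 m
A = 0.385667^2 * sin(30 deg) * (1 + cos(30 deg))
A = 0.1388 m^2


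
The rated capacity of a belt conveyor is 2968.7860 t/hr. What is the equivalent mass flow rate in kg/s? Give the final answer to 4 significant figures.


m_dot = 2968.7860 * 1000 / 3600
m_dot = 824.7 kg/s


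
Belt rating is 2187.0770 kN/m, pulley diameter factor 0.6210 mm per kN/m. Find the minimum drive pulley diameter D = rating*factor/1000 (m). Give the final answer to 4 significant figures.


D = 2187.0770 * 0.6210 / 1000
D = 1.358 m


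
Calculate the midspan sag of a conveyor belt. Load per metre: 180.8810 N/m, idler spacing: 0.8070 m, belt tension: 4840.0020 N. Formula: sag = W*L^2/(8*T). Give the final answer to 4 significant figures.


sag = 180.8810 * 0.8070^2 / (8 * 4840.0020)
sag = 0.003042 m


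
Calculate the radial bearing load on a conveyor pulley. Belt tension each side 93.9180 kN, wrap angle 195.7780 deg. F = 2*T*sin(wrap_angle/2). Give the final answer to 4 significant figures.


F = 2 * 93.9180 * sin(195.7780/2 deg)
F = 186.1 kN


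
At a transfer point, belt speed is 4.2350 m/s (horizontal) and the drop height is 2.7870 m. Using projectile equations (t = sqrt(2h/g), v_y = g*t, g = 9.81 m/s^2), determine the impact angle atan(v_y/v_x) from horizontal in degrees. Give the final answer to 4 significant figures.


t = sqrt(2*2.7870/9.81) = 0.753788 s
v_y = 9.81 * 0.753788 = 7.39466 m/s
angle = atan(7.39466 / 4.2350) = 60.20 deg


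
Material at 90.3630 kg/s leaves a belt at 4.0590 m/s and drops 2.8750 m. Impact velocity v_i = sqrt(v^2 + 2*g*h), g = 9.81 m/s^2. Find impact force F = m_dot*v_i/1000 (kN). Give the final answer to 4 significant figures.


v_i = sqrt(4.0590^2 + 2*9.81*2.8750) = 8.53715 m/s
F = 90.3630 * 8.53715 / 1000
F = 0.7714 kN


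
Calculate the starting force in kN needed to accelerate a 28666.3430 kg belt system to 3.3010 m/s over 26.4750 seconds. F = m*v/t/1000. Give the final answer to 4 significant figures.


F = 28666.3430 * 3.3010 / 26.4750 / 1000
F = 3.574 kN


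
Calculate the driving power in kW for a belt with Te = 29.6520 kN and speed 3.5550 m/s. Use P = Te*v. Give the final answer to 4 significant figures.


P = Te * v = 29.6520 * 3.5550
P = 105.4 kW


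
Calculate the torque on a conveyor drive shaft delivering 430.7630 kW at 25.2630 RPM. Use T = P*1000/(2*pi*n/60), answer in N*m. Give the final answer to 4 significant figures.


omega = 2*pi*25.2630/60 = 2.64554 rad/s
T = 430.7630*1000 / 2.64554
T = 162800 N*m


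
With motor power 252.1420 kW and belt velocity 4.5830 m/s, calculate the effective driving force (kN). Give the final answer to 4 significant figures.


Te = P / v = 252.1420 / 4.5830
Te = 55.02 kN


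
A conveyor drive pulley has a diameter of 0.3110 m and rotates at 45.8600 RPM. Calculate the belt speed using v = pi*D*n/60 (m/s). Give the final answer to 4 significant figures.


v = pi * 0.3110 * 45.8600 / 60
v = 0.7468 m/s


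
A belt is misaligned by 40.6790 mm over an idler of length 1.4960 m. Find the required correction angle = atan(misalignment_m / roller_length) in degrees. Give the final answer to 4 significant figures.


misalign_m = 40.6790 / 1000 = 0.040679 m
angle = atan(0.040679 / 1.4960)
angle = 1.558 deg


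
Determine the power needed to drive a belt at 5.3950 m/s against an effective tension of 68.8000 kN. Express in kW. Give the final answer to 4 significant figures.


P = Te * v = 68.8000 * 5.3950
P = 371.2 kW


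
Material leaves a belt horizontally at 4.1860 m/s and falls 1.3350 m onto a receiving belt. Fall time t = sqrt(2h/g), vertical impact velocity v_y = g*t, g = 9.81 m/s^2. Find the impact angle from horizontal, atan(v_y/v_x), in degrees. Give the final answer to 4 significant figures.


t = sqrt(2*1.3350/9.81) = 0.5217 s
v_y = 9.81 * 0.5217 = 5.11788 m/s
angle = atan(5.11788 / 4.1860) = 50.72 deg


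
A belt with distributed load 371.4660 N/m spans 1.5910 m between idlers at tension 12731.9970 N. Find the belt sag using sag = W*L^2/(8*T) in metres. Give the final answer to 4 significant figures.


sag = 371.4660 * 1.5910^2 / (8 * 12731.9970)
sag = 0.009232 m


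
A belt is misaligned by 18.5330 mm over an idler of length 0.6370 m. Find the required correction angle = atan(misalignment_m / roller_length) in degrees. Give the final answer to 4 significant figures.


misalign_m = 18.5330 / 1000 = 0.018533 m
angle = atan(0.018533 / 0.6370)
angle = 1.667 deg


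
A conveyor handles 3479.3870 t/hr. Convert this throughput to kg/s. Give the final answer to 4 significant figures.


m_dot = 3479.3870 * 1000 / 3600
m_dot = 966.5 kg/s


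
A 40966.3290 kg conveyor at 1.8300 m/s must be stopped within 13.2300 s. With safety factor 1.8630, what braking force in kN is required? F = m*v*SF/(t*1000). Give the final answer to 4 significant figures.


F = 40966.3290 * 1.8300 / 13.2300 * 1.8630 / 1000
F = 10.56 kN


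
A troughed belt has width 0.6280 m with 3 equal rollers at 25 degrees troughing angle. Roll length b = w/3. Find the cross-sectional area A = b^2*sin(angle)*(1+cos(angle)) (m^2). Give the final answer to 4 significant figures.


b = 0.6280/3 = 0.209333 m
A = 0.209333^2 * sin(25 deg) * (1 + cos(25 deg))
A = 0.03530 m^2


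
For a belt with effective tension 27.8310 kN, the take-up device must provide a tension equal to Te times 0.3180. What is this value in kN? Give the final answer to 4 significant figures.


T_tu = 27.8310 * 0.3180
T_tu = 8.850 kN


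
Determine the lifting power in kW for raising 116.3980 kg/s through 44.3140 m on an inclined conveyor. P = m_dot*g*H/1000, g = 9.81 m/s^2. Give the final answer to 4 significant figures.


P = 116.3980 * 9.81 * 44.3140 / 1000
P = 50.60 kW


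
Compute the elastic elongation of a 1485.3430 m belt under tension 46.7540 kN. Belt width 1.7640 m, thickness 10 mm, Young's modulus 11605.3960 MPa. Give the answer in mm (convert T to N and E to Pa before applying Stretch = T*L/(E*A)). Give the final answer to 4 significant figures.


A = 1.7640 * 0.01 = 0.01764 m^2
Stretch = 46.7540*1000 * 1485.3430 / (11605.3960e6 * 0.01764) * 1000
Stretch = 339.2 mm


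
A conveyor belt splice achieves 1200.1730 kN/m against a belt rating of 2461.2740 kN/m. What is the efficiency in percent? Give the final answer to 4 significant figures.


Eff = 1200.1730 / 2461.2740 * 100
Eff = 48.76 %


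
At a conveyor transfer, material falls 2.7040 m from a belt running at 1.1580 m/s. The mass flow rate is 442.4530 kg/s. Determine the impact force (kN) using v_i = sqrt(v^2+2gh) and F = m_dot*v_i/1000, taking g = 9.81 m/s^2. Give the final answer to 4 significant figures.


v_i = sqrt(1.1580^2 + 2*9.81*2.7040) = 7.37519 m/s
F = 442.4530 * 7.37519 / 1000
F = 3.263 kN


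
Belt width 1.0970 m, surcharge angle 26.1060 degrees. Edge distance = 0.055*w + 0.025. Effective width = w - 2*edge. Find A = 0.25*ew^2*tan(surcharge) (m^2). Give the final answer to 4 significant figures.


edge = 0.055*1.0970 + 0.025 = 0.085335 m
ew = 1.0970 - 2*0.085335 = 0.92633 m
A = 0.25 * 0.92633^2 * tan(26.1060 deg)
A = 0.1051 m^2


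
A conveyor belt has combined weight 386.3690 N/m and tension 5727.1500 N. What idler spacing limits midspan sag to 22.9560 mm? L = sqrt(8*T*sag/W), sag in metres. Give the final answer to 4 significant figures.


sag = 22.9560/1000 = 0.022956 m
L = sqrt(8 * 5727.1500 * 0.022956 / 386.3690)
L = 1.650 m


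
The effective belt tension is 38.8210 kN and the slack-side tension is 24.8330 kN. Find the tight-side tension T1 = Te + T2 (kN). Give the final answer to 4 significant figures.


T1 = Te + T2 = 38.8210 + 24.8330
T1 = 63.65 kN


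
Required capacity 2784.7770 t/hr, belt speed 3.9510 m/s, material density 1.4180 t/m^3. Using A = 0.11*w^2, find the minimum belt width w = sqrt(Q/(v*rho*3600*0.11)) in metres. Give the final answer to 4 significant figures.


A_req = 2784.7770 / (3.9510 * 1.4180 * 3600) = 0.138072 m^2
w = sqrt(0.138072 / 0.11)
w = 1.120 m


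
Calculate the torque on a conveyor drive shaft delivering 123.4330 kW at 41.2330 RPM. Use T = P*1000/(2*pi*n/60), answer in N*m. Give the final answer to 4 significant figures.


omega = 2*pi*41.2330/60 = 4.31791 rad/s
T = 123.4330*1000 / 4.31791
T = 28590 N*m


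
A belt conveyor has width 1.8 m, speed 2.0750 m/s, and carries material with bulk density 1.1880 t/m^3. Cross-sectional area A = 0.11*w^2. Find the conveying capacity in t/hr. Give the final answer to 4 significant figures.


A = 0.11 * 1.8^2 = 0.3564 m^2
C = 0.3564 * 2.0750 * 1.1880 * 3600
C = 3163 t/hr


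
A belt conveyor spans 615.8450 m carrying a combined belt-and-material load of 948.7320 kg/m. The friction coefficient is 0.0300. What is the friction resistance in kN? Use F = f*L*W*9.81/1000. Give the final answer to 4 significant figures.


F = 0.0300 * 615.8450 * 948.7320 * 9.81 / 1000
F = 172.0 kN


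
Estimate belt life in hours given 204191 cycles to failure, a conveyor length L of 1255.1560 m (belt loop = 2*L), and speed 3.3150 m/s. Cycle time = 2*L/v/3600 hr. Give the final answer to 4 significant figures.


cycle_time = 2 * 1255.1560 / 3.3150 / 3600 = 0.21035 hr
life = 204191 * 0.21035 = 42950 hours


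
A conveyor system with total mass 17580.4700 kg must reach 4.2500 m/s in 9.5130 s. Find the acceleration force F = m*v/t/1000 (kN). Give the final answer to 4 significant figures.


F = 17580.4700 * 4.2500 / 9.5130 / 1000
F = 7.854 kN


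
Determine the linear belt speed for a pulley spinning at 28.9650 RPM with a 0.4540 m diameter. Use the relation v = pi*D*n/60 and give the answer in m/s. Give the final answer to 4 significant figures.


v = pi * 0.4540 * 28.9650 / 60
v = 0.6885 m/s


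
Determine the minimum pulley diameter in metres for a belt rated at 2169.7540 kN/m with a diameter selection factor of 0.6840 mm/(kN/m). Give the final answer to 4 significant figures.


D = 2169.7540 * 0.6840 / 1000
D = 1.484 m


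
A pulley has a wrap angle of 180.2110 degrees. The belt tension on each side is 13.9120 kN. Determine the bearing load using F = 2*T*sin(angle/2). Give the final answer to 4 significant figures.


F = 2 * 13.9120 * sin(180.2110/2 deg)
F = 27.82 kN


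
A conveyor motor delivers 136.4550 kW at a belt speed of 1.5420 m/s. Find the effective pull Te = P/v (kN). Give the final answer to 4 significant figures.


Te = P / v = 136.4550 / 1.5420
Te = 88.49 kN


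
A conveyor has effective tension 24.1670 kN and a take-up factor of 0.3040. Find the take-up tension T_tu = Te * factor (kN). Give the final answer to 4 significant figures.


T_tu = 24.1670 * 0.3040
T_tu = 7.347 kN


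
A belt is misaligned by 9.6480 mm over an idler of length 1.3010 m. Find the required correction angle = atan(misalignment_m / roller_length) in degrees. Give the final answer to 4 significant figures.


misalign_m = 9.6480 / 1000 = 0.009648 m
angle = atan(0.009648 / 1.3010)
angle = 0.4249 deg


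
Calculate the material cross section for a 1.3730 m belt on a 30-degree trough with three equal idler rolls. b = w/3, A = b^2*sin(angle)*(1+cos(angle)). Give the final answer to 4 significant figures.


b = 1.3730/3 = 0.457667 m
A = 0.457667^2 * sin(30 deg) * (1 + cos(30 deg))
A = 0.1954 m^2


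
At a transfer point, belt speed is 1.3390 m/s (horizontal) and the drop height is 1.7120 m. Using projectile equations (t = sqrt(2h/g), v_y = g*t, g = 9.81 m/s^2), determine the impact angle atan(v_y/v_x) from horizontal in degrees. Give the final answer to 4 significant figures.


t = sqrt(2*1.7120/9.81) = 0.590789 s
v_y = 9.81 * 0.590789 = 5.79564 m/s
angle = atan(5.79564 / 1.3390) = 76.99 deg


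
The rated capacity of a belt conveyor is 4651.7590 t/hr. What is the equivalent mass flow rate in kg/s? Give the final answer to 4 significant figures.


m_dot = 4651.7590 * 1000 / 3600
m_dot = 1292 kg/s


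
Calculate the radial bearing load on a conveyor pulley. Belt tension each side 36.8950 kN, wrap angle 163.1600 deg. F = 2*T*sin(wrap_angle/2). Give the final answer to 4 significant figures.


F = 2 * 36.8950 * sin(163.1600/2 deg)
F = 72.99 kN


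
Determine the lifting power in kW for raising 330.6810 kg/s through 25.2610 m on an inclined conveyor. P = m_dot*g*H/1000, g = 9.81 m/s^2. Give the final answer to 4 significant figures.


P = 330.6810 * 9.81 * 25.2610 / 1000
P = 81.95 kW


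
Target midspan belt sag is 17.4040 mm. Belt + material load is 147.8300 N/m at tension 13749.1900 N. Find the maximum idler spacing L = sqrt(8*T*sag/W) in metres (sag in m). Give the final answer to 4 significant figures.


sag = 17.4040/1000 = 0.017404 m
L = sqrt(8 * 13749.1900 * 0.017404 / 147.8300)
L = 3.599 m
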